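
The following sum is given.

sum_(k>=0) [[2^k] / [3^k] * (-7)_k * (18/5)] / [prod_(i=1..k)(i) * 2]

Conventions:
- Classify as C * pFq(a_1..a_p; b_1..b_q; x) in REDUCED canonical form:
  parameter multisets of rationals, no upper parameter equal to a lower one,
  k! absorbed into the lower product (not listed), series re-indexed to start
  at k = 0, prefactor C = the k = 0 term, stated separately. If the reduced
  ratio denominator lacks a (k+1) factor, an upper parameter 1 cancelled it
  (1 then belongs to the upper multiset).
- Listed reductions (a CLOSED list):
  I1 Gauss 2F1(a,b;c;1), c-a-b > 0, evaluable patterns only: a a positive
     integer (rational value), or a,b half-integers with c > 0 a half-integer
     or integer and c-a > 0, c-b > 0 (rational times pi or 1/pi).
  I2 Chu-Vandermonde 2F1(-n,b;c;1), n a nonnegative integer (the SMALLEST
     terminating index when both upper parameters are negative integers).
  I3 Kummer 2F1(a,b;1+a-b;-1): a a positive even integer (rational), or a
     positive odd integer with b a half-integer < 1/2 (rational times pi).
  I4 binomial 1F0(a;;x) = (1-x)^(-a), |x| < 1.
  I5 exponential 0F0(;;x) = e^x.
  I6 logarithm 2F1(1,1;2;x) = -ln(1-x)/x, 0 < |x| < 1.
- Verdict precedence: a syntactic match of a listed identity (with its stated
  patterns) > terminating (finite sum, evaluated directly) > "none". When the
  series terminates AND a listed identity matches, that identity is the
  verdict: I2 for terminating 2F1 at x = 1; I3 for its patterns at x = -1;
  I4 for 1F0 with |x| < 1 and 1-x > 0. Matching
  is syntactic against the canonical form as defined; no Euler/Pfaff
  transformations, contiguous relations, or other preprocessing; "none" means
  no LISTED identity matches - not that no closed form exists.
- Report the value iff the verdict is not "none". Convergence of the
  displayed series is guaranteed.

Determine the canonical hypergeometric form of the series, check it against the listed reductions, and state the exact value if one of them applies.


x = 2/3 here; the reduced form reads 1F0, upper {-7}, lower {-}, C = 9/5. Verdict at x = 2/3: binomial (I4) matches (the 1F0 binomial series: exponent 7, x = 2/3). Hence: 1/1215.

Structural cue: t_0 = 9/5 here, and the two geometric factors (prefactor 9/5) combine into one argument.
Consecutive-term ratio: r(k) = (2/3) * (k-7) / [(k+1)] - rational in k, leading ratio (2/3); with t_0 = 9/5, classification follows.


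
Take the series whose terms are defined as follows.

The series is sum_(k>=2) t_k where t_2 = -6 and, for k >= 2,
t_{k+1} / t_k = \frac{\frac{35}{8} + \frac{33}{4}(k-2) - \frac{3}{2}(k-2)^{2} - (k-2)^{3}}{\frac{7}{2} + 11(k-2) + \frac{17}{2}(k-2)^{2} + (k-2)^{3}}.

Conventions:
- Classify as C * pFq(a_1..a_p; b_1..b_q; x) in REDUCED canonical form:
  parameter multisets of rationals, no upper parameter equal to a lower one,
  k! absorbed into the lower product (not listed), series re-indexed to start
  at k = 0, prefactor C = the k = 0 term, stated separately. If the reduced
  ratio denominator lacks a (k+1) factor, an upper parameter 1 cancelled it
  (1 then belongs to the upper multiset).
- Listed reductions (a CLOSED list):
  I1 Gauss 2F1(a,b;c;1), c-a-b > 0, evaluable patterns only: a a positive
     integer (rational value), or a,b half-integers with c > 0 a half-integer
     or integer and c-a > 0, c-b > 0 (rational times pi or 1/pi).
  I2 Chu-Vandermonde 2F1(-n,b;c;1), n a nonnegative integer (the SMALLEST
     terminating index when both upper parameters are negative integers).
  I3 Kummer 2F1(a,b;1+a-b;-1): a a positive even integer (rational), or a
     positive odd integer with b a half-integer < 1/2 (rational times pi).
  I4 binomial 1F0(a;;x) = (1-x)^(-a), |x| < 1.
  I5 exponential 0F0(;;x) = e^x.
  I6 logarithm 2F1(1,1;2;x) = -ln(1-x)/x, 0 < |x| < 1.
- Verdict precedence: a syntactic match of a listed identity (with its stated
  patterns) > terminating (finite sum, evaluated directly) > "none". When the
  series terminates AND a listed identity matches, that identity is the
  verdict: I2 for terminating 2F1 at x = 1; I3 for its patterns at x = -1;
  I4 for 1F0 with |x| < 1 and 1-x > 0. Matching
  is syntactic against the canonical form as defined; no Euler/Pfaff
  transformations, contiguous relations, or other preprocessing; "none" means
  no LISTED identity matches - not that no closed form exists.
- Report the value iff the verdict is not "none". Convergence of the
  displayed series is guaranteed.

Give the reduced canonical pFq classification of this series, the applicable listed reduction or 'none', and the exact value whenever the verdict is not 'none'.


At argument -1: a 2F1 with upper {-\frac{5}{2}, \frac{7}{2}}, lower {7}, scaled by C = -6. Verdict: no listed reduction: x = -1 and upper {-\frac{5}{2}, \frac{7}{2}} fail every I1-I6 pattern.

Structural cue: from the first term -6: factor the ratio over Q (C = -6, x = -1): negated roots = parameters.
Ratio: r(k) = -1 * (k-\frac{5}{2}) (k+\frac{7}{2}) / [(k+7) (k+1)] - poly over poly, x = -1 from leading terms; C = -6 at k = 0.


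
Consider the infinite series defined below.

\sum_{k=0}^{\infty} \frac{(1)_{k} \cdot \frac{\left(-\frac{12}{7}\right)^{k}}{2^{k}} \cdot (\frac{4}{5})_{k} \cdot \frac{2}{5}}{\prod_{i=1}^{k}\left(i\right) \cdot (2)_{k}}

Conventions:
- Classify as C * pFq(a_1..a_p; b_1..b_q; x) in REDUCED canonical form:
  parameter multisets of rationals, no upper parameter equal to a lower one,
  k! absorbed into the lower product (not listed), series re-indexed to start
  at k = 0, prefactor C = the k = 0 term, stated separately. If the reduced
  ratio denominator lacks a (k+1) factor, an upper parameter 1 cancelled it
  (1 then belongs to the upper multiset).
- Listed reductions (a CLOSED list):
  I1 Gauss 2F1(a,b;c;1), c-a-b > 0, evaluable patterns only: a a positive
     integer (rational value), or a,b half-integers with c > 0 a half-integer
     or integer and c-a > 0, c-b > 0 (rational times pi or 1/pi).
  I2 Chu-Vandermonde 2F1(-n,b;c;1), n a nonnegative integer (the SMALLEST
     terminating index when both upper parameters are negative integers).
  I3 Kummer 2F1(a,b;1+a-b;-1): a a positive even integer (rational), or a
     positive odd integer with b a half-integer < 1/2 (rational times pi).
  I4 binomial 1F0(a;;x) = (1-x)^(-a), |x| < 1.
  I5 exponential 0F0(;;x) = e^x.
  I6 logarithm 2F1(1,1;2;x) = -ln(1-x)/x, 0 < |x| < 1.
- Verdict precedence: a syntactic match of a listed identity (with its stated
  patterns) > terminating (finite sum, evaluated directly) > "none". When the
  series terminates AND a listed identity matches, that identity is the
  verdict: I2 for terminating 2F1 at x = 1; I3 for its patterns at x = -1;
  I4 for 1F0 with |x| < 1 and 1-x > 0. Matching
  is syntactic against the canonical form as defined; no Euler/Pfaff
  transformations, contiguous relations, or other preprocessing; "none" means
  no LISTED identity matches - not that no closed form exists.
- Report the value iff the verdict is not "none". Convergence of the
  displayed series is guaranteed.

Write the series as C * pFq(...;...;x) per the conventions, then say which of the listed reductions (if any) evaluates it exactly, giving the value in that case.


At argument -\frac{6}{7}: a 2F1 with upper {\frac{4}{5}, 1}, lower {2}, scaled by C = \frac{2}{5}. Verdict: none - at argument -\frac{6}{7} the multisets {\frac{4}{5}, 1} ; {2} match no listed identity.

Key observation: from the first term \frac{2}{5}: the two k-th powers (C = 2/5, x = -6/7) combine into one argument.
Ratio: r(k) = -\frac{6}{7} * (k+\frac{4}{5}) (k+1) / [(k+2) (k+1)] - rational in k, leading ratio -\frac{6}{7}; with t_0 = \frac{2}{5}, classification follows.


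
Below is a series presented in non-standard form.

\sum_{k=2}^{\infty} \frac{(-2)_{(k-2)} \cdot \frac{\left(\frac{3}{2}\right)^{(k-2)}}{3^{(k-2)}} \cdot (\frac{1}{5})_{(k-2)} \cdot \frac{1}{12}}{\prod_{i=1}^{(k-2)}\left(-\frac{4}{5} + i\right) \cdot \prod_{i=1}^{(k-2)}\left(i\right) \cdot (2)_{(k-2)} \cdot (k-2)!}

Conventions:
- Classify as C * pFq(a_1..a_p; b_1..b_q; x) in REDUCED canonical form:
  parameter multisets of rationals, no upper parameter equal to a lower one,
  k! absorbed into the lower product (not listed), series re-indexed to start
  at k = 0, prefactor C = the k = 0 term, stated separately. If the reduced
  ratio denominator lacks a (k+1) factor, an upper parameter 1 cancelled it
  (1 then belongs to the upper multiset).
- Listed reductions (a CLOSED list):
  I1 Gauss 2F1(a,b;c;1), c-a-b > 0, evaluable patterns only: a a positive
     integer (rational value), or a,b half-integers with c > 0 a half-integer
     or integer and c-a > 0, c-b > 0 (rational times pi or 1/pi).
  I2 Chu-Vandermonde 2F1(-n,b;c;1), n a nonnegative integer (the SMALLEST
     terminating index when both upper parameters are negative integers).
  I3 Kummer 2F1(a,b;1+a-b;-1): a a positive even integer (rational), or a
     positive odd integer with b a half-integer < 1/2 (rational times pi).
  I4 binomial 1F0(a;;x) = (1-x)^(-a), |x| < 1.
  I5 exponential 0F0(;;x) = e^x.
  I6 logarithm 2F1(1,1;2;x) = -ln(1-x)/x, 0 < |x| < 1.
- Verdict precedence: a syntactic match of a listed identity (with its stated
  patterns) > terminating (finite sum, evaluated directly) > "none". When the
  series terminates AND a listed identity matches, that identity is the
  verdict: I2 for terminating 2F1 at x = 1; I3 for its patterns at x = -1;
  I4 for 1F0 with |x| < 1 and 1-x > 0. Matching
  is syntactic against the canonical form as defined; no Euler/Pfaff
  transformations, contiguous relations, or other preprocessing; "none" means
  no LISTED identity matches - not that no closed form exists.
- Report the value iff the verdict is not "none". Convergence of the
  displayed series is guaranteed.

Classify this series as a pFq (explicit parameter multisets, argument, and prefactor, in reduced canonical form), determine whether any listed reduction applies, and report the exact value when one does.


The series (x = \frac{1}{2}) is 1F2: upper {-2}, lower {1, 2}, prefactor \frac{1}{12}. Verdict: terminating at k = 2: the factor (-2)_k kills every later term; summing the 3 survivors is exact. Value: \frac{25}{576}.

Key step: t_0 being \frac{1}{12}, the lower running product (prefactor 1/12) is a rising factorial.
Adjacent-term ratio: r(k) = \frac{1}{2} * (k-2) / [(k+1) (k+2) (k+1)] - rational in k, leading ratio \frac{1}{2}; with t_0 = \frac{1}{12}, classification follows.


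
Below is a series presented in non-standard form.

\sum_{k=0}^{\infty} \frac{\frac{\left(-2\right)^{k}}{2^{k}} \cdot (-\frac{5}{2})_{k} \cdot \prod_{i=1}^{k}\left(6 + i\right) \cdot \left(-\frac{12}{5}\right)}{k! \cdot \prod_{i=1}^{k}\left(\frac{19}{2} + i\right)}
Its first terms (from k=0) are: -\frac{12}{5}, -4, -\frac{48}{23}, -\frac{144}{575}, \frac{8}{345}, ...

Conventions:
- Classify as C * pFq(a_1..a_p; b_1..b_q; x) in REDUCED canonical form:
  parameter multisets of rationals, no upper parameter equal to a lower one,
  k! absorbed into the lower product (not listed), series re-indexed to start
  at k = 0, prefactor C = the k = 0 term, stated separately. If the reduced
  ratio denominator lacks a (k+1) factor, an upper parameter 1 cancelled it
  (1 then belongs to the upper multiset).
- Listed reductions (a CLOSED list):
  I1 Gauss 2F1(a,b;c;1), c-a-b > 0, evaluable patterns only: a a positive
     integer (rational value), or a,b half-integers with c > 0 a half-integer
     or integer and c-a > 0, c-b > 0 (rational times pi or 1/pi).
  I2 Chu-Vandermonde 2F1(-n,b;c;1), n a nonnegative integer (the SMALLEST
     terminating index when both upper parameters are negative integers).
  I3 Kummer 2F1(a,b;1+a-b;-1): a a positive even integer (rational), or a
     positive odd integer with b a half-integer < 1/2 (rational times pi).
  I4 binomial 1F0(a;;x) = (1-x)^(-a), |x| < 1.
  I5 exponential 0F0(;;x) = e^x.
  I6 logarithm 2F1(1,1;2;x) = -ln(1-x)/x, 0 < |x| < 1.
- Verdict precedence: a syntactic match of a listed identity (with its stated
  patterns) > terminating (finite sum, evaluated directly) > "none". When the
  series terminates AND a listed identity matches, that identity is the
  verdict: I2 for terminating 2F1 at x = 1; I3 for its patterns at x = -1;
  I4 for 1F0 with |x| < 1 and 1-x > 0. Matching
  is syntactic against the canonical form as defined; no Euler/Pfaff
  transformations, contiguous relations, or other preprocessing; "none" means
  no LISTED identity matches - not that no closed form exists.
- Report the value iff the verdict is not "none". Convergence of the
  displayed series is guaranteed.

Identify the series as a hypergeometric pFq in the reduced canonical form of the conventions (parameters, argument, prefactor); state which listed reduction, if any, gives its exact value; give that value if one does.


Canonical form: C = -\frac{12}{5} times 2F1 with upper {-\frac{5}{2}, 7}, lower {\frac{21}{2}}, x = -1. Verdict: Kummer's theorem (I3) fires (x = -1; c = \frac{21}{2} equals 1+a-b for upper {-\frac{5}{2}, 7}: listed pattern). Value: \left(-\frac{2909907}{1048576}\right) \cdot \pi.

Key step: from the first term -\frac{12}{5}: the running product (prefactor -12/5) telescopes to a rising factorial.
Ratio: r(k) = -1 * (k-\frac{5}{2}) (k+7) / [(k+\frac{21}{2}) (k+1)] - rational; roots negated = parameters, x = -1, C = -\frac{12}{5}.


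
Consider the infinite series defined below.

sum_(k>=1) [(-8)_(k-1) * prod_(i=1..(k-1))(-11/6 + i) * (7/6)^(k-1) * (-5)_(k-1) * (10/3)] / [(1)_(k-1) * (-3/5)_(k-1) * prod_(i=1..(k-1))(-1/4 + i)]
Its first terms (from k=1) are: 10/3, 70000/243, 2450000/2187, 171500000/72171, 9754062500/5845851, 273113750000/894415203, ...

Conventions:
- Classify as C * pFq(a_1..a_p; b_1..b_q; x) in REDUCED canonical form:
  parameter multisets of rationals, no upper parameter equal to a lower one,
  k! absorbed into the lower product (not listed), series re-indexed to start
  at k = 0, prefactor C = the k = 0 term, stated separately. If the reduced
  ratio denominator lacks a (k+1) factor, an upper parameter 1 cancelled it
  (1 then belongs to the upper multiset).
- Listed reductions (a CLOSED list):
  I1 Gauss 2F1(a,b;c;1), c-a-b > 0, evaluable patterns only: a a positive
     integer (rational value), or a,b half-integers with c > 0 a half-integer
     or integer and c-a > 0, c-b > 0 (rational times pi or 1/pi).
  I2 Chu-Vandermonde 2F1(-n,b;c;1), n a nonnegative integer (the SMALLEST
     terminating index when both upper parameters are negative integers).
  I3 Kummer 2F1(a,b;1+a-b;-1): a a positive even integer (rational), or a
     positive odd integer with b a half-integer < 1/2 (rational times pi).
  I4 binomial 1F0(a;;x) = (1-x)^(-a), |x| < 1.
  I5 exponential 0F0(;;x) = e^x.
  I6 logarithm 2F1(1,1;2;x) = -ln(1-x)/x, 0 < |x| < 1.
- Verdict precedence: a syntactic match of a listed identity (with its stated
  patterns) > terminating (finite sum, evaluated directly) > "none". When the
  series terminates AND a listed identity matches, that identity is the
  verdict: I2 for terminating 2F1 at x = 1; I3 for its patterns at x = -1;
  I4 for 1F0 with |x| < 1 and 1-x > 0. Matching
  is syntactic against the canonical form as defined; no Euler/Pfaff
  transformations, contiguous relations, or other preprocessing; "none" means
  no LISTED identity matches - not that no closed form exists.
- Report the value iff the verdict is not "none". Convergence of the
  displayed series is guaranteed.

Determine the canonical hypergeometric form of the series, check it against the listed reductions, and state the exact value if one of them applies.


x = 7/6 here; the reduced form reads 3F2, upper {-8, -5, -5/6}, lower {-3/5, 3/4}, C = 10/3. Verdict: terminating. (-5)_k vanishes past k = 5, leaving a 6-term sum, computed directly. Hence: 5153490716510/894415203.

Structural cue: t_0 = 10/3 here, and (1)_k (C = 10/3) is k! itself.
Term ratio: r(k) = (7/6) * (k-8) (k-5) (k-5/6) / [(k-3/5) (k+3/4) (k+1)] - rational; roots negated = parameters, x = (7/6), C = 10/3.


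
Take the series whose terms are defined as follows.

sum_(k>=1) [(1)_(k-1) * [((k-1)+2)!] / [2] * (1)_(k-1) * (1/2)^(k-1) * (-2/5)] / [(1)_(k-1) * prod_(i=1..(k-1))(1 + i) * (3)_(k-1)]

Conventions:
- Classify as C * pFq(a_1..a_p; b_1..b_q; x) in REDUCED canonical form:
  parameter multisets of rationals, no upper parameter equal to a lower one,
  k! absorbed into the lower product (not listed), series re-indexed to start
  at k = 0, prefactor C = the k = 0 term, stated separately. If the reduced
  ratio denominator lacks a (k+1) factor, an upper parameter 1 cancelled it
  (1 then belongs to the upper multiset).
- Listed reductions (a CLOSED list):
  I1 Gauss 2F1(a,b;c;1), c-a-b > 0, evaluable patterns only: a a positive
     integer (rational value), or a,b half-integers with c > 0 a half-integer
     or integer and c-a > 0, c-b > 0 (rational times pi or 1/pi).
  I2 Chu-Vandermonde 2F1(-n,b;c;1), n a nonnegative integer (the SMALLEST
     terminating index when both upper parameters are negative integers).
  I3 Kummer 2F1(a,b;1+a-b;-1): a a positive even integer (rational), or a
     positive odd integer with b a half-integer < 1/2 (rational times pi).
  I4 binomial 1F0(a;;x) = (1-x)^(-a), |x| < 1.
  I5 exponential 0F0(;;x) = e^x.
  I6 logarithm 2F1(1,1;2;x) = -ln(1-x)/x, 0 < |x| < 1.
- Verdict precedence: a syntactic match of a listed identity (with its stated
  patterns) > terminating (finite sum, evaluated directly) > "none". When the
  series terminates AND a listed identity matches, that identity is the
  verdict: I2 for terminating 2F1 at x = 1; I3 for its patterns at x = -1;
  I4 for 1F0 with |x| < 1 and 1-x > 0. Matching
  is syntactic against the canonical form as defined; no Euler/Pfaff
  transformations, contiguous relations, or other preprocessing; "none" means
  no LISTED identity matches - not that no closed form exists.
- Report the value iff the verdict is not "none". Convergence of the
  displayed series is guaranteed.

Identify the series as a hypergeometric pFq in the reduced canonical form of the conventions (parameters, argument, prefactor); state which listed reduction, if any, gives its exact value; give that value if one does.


x = 1/2 here; the reduced form reads 2F1, upper {1, 1}, lower {2}, C = -2/5. Verdict: the logarithmic series (I6) matches (the logarithm: parameters (1,1;2), x = 1/2). Exact value: (4/5) * ln(1/2).

Structural cue: with t_0 = -2/5, (1)_k (prefactor -2/5) is k! itself.
Step ratio: r(k) = (1/2) * (k+1) (k+1) / [(k+2) (k+1)] - poly over poly, x = (1/2) from leading terms; C = -2/5 at k = 0.


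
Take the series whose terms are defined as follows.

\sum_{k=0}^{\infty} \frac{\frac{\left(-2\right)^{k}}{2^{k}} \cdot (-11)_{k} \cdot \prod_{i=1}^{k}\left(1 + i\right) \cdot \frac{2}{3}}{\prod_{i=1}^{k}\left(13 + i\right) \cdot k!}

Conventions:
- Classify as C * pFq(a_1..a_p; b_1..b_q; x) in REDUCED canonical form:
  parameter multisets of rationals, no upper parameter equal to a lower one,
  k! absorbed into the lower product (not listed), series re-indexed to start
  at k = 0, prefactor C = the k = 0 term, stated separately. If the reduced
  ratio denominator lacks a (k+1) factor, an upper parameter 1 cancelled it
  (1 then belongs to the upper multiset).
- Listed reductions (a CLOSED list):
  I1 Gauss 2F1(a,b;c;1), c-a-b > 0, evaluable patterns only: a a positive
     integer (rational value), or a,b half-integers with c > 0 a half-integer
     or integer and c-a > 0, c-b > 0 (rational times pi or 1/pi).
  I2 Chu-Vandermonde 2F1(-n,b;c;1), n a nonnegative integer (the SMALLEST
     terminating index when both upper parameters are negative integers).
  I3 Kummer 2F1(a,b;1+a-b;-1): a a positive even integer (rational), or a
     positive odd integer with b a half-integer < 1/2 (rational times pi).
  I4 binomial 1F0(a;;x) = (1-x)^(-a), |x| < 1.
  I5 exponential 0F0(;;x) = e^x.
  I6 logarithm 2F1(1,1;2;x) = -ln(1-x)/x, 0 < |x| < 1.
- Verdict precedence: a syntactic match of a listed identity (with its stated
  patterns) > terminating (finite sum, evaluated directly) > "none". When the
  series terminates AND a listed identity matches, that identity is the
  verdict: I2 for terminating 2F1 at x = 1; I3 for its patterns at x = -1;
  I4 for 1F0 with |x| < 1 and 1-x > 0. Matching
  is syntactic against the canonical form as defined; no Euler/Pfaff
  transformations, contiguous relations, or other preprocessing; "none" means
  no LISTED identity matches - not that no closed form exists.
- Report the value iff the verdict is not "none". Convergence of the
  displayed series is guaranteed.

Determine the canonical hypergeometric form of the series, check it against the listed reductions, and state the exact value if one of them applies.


With C = \frac{2}{3}: the canonical form is 2F1(-11, 2; 14; -1). Verdict: this is Kummer (I3) (x = -1; c = 14 equals 1+a-b for upper {-11, 2}: listed pattern). Sum: \frac{13}{3}.

Key step: from the first term \frac{2}{3}: the running product (C = 2/3, x = -1) telescopes to a rising factorial.
Term ratio: r(k) = -1 * (k-11) (k+2) / [(k+14) (k+1)] - poly over poly, x = -1 from leading terms; C = \frac{2}{3} at k = 0.


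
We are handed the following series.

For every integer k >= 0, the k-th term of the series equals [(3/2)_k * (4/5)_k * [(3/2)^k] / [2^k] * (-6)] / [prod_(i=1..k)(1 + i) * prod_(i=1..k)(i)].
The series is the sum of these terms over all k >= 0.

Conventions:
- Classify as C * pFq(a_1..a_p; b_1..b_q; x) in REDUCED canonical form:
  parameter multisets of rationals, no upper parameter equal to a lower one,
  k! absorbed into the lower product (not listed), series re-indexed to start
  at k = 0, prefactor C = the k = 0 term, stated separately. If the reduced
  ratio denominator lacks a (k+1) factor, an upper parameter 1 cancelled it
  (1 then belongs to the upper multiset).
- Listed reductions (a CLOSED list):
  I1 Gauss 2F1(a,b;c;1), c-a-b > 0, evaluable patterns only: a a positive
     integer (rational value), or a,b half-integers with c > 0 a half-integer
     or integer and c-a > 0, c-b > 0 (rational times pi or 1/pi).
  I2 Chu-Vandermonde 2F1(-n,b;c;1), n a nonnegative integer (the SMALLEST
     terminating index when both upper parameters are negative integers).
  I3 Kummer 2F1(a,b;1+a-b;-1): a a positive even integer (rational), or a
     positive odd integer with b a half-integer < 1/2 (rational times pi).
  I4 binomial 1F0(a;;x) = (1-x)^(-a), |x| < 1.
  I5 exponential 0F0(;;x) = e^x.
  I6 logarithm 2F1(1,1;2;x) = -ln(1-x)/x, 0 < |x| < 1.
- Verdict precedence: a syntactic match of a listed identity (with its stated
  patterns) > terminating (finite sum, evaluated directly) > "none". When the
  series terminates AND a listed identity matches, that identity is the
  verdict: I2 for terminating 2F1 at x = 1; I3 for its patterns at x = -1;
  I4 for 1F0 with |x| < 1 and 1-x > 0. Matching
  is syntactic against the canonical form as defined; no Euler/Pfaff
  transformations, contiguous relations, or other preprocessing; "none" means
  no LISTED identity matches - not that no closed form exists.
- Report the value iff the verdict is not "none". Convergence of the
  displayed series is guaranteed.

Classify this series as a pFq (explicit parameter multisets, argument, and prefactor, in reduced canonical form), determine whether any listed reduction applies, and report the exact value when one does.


With C = -6: the canonical form is 2F1(4/5, 3/2; 2; 3/4). Verdict: none. A 2F1 with upper {4/5, 3/2} fits none of I1-I6 at x = 3/4; the sum runs forever.

The tell: from the first term -6: the two k-th powers (prefactor -6) combine into one argument.
Step ratio: r(k) = (3/4) * (k+4/5) (k+3/2) / [(k+2) (k+1)] - rational; roots negated = parameters, x = (3/4), C = -6.


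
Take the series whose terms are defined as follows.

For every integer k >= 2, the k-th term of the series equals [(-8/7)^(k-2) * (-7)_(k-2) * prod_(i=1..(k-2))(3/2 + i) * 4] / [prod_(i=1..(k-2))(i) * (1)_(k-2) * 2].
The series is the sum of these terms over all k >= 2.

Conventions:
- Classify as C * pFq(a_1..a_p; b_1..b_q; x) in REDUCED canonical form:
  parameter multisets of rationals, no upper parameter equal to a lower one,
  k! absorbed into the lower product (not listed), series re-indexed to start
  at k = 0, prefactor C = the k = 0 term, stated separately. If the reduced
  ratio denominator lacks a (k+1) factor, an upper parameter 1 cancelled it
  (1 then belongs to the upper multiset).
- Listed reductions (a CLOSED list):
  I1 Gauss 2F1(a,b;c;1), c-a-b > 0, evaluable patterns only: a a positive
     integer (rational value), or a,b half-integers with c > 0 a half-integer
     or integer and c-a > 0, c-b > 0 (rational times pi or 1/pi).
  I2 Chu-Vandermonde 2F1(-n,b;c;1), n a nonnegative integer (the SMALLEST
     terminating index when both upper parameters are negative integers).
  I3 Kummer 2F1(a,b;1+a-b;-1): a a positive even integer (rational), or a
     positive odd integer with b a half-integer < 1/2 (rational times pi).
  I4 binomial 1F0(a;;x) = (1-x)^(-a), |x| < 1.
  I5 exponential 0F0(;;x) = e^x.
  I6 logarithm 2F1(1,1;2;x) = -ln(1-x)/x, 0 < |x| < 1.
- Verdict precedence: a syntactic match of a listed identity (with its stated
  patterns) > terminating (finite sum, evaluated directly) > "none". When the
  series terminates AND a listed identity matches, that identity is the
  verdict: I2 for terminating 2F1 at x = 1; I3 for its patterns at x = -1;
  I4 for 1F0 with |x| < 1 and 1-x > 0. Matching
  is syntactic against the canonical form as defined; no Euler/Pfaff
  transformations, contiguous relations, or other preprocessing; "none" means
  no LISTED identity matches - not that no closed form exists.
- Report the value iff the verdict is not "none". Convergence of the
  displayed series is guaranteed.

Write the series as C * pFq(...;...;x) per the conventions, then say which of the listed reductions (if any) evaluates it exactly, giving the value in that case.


At argument -8/7: a 2F1 with upper {-7, 5/2}, lower {1}, scaled by C = 2. Verdict: terminating - the sum ends at index 7 because -7 is a negative integer; exact evaluation follows. Its exact value is 2926802838/823543.

The tell: with t_0 = 2, the running product (C = 2, x = -8/7) telescopes to a rising factorial.
Step ratio: r(k) = (-8/7) * (k-7) (k+5/2) / [(k+1) (k+1)] ; factor over Q: parameters, x = (-8/7), and C = 2.


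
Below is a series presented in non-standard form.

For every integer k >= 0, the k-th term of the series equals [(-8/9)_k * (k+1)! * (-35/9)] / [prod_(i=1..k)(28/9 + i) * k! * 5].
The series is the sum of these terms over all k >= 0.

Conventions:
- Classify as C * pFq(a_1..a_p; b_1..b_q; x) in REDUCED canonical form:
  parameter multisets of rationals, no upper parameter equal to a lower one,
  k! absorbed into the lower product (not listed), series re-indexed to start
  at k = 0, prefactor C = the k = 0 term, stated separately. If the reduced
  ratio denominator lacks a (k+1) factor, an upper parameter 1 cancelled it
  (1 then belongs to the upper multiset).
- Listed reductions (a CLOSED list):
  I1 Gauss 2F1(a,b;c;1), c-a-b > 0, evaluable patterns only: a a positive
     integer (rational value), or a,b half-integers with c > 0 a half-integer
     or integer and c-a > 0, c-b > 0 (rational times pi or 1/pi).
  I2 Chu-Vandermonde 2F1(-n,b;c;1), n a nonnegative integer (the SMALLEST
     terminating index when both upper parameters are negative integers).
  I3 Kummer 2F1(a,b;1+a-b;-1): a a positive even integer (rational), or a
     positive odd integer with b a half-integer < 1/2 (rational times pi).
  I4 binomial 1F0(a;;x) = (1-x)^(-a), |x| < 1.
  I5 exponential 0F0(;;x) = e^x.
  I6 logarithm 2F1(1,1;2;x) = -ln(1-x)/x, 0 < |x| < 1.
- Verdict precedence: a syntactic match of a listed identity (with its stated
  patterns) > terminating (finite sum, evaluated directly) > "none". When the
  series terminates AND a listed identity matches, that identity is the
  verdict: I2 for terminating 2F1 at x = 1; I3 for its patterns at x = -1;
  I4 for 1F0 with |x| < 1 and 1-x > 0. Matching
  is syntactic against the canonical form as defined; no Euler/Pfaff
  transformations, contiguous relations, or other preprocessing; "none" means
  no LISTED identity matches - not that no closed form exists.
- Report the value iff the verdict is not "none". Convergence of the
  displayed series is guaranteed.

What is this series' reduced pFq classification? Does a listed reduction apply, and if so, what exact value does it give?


Key step: from the first term -7/9: the factorial ratio (C = -7/9) (k+a-1)!/(a-1)! is a rising factorial (a)_k.
Step ratio: r(k) = 1 * (k-8/9) (k+2) / [(k+37/9) (k+1)] - poly over poly, x = 1 from leading terms; C = -7/9 at k = 0.

The series (x = 1) is 2F1: upper {-8/9, 2}, lower {37/9}, prefactor -7/9. Verdict: Gauss's theorem (I1) matches (x = 1: the Gamma ratio telescopes since c-a-b = 3 > 0 and a = 2 in Z>0). Sum: -931/2187.


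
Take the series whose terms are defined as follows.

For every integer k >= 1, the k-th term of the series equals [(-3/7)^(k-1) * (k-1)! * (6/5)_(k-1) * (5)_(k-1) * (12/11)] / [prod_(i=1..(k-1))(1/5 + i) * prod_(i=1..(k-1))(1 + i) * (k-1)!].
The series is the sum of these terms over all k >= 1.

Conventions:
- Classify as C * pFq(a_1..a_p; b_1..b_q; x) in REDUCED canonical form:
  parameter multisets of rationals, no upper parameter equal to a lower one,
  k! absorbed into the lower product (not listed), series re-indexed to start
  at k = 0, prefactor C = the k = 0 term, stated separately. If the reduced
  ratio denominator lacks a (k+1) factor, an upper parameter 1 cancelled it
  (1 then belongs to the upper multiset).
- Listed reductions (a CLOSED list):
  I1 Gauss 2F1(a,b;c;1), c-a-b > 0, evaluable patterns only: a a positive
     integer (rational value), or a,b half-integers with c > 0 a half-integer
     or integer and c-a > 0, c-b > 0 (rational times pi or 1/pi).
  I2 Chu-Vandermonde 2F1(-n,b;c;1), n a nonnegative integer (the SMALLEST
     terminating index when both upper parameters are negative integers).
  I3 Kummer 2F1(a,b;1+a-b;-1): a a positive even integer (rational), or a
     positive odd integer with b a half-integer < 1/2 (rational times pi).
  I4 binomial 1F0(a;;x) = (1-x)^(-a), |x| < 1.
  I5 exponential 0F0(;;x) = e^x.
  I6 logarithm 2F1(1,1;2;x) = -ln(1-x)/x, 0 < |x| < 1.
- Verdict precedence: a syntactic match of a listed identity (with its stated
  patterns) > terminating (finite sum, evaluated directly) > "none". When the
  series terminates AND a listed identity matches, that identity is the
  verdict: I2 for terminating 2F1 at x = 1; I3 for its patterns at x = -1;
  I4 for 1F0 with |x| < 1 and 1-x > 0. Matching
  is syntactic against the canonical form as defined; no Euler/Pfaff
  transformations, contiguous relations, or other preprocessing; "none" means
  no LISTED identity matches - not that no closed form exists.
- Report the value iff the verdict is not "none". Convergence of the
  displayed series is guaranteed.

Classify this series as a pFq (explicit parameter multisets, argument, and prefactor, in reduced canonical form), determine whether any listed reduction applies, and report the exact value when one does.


With C = 12/11: the canonical form is 2F1(1, 5; 2; -3/7). Verdict: none here - no I1-I6 shape fits x = -3/7 with lower {2}.

Key step: from the first term 12/11: the factorial ratio (prefactor 12/11) (k+a-1)!/(a-1)! is a rising factorial (a)_k.
Term ratio: r(k) = (-3/7) * (k+1) (k+5) / [(k+2) (k+1)] - rational in k, leading ratio (-3/7); with t_0 = 12/11, classification follows.


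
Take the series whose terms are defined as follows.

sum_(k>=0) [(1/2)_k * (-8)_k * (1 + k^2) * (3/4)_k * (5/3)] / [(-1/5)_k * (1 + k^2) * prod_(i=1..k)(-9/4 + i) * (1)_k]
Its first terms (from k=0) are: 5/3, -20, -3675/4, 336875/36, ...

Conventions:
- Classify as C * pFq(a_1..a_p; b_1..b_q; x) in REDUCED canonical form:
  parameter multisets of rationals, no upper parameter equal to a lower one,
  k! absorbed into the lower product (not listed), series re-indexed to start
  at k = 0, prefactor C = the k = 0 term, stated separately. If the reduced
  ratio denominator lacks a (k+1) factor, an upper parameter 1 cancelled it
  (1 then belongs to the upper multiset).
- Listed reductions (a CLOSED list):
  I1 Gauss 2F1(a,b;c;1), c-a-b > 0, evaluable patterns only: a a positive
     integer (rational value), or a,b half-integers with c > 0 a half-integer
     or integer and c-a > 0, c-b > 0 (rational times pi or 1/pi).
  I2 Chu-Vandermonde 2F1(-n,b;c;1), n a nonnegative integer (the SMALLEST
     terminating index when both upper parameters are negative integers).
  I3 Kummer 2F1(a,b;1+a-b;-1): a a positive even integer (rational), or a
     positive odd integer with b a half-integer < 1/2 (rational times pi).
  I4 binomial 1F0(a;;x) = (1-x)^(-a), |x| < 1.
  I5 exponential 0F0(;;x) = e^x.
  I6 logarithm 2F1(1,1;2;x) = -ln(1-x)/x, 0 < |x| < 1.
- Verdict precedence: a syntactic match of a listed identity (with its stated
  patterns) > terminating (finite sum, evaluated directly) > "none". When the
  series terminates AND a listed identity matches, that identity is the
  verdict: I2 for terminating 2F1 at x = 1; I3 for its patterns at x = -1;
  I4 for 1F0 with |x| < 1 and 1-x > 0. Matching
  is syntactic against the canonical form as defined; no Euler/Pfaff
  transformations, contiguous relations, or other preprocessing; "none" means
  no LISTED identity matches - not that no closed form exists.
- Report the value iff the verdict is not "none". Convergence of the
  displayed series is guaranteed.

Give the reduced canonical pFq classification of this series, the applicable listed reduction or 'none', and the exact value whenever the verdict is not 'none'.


Canonical form: C = 5/3 times 3F2 with upper {-8, 1/2, 3/4}, lower {-5/4, -1/5}, x = 1. Verdict: terminating - upper parameter -8 makes this a finite sum (last index 8), evaluated exactly. Exact value: 14263620085/2762440704.

Structural cue: t_0 = 5/3 here, and the lower running product (prefactor 5/3) is a rising factorial.
Ratio: r(k) = 1 * (k-8) (k+1/2) (k+3/4) / [(k-5/4) (k-1/5) (k+1)] - rational; roots negated = parameters, x = 1, C = 5/3.


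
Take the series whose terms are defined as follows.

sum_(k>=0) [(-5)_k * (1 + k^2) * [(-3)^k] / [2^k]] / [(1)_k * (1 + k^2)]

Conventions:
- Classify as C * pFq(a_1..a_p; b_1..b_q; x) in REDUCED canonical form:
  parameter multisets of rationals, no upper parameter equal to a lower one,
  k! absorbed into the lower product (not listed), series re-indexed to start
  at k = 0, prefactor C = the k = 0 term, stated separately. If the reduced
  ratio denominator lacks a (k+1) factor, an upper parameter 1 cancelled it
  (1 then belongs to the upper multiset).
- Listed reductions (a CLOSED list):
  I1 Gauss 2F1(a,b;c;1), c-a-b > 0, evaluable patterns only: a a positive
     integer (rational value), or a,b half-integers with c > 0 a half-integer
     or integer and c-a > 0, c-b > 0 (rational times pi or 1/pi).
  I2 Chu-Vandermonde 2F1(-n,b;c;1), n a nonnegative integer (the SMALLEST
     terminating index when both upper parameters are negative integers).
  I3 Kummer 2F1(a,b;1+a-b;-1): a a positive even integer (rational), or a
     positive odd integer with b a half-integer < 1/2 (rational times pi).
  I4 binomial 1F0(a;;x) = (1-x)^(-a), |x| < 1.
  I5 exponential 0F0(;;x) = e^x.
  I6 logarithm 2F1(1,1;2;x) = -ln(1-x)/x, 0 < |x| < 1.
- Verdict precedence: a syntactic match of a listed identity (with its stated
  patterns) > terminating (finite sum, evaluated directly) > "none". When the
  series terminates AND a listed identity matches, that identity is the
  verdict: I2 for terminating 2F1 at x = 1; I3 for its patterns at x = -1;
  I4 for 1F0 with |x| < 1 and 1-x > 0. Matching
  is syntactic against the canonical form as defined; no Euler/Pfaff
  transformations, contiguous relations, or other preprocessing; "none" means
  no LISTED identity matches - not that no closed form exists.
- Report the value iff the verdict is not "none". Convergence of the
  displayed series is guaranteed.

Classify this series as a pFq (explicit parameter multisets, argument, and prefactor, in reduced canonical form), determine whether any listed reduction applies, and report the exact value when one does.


At argument -3/2: a 1F0 with upper {-5}, lower {-}, scaled by C = 1. Verdict: terminating. With -5 upstairs the series is a 6-term polynomial sum; evaluated term by term. Its exact value is 3125/32.

First insight: from the first term 1: the two k-th powers (C = 1, x = -3/2) combine into one argument.
Step ratio: r(k) = (-3/2) * (k-5) / [(k+1)] - rational in k. x = (-3/2); t_0 = 1; negate the roots.


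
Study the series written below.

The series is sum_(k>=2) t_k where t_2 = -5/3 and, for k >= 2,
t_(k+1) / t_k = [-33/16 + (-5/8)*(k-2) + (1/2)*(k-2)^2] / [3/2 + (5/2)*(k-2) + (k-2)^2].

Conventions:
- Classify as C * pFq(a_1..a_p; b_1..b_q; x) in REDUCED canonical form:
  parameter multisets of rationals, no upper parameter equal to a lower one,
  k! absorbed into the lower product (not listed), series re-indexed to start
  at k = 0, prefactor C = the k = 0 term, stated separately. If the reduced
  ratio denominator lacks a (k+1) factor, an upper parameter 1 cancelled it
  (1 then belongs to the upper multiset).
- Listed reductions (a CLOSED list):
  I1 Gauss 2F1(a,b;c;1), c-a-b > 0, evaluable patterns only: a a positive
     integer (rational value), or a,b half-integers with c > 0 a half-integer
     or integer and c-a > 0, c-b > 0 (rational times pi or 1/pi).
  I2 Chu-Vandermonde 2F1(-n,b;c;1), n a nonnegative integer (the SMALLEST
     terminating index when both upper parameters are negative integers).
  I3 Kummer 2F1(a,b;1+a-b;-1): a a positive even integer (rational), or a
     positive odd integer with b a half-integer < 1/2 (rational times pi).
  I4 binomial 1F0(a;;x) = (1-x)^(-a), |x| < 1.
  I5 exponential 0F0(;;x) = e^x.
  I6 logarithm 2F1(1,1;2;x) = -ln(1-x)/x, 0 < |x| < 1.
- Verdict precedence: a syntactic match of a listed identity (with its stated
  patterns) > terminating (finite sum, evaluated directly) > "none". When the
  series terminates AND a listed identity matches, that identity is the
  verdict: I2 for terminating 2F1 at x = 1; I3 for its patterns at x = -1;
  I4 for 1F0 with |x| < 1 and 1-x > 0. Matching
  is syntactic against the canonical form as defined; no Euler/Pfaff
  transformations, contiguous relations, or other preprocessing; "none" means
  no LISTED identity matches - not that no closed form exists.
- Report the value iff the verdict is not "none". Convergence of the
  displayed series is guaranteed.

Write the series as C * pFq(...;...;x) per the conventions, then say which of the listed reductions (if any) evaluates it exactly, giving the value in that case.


Classification (C = -5/3): 1F0 with upper {-11/4}, lower {-}, argument x = 1/2. Verdict: the binomial series (I4) matches (the 1F0 binomial series: exponent 11/4, x = 1/2). Value: (-5/3) * (1/2)^(11/4).

The tell: x = (1/2) and roots of the ratio polynomials (C = -5/3) are the negated parameters.
Adjacent-term ratio: r(k) = (1/2) * (k-11/4) / [(k+1)] ; factor over Q: parameters, x = (1/2), and C = -5/3.


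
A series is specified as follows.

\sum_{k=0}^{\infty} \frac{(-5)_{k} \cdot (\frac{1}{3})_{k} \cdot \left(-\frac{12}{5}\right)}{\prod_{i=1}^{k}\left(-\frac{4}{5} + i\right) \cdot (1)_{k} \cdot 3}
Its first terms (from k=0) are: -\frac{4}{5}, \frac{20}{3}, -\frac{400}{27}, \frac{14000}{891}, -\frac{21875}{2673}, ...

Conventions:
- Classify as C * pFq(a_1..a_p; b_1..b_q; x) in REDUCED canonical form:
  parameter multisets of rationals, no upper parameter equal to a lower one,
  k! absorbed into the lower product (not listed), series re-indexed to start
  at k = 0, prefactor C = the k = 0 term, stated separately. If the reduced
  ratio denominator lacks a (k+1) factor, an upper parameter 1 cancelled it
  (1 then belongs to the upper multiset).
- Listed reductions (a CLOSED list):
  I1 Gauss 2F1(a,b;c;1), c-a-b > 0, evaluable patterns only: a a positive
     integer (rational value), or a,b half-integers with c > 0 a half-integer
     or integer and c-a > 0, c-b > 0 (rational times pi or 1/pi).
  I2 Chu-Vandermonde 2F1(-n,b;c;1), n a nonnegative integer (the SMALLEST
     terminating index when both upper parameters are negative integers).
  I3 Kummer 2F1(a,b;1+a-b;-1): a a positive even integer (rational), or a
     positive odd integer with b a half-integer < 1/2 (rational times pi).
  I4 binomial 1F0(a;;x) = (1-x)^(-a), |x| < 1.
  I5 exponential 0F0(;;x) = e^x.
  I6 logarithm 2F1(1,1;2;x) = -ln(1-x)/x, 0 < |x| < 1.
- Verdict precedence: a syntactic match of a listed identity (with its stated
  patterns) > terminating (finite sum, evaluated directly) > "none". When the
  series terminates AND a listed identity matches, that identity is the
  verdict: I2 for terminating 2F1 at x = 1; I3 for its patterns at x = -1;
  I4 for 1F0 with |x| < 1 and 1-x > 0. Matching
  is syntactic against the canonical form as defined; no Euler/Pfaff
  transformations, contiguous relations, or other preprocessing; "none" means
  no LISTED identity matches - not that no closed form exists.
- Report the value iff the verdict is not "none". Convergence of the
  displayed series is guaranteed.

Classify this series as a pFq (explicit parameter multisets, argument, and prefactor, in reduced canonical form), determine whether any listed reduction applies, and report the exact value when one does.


This is -\frac{4}{5} * 2F1(-5, \frac{1}{3}; \frac{1}{5}; 1) in reduced canonical form. Verdict: the Chu-Vandermonde identity I2 fires (terminating 2F1 at x = 1 with n = 5, b = 1/3, c = \frac{1}{5}). Its exact value is \frac{32422}{120285}.

Key step: x = 1 and (1)_k (prefactor -4/5) is k! itself.
Step ratio: r(k) = 1 * (k-5) (k+\frac{1}{3}) / [(k+\frac{1}{5}) (k+1)] ; factor over Q: parameters, x = 1, and C = -\frac{4}{5}.
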